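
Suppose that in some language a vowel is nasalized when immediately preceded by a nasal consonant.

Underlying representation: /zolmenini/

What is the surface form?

/e/ after nasal /m/ → [ẽ]
/i/ after nasal /n/ → [ĩ]
/i/ after nasal /n/ → [ĩ]

[zolmẽnĩnĩ]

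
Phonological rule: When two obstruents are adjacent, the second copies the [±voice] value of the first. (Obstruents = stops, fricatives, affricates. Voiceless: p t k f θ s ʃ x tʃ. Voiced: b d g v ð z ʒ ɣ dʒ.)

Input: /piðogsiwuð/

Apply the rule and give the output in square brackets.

[piðogziwuð]

/s/ after /g/ (voiced) → [z]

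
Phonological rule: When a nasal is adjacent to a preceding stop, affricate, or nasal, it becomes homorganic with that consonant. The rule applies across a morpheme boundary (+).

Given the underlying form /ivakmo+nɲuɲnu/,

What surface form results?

[ivakŋo+nnuɲɲu]

/m/ after /k/ (velar) → [ŋ]
/ɲ/ after /n/ (alveolar) → [n]
/n/ after /ɲ/ (palatal) → [ɲ]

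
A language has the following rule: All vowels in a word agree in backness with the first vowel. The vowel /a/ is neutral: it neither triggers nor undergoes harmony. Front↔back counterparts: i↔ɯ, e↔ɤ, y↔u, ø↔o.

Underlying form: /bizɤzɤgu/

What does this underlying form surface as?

[bizezegy]

/ɤ/ harmonizes with /i/ ([-back]) → [e]
/ɤ/ harmonizes with /i/ ([-back]) → [e]
/u/ harmonizes with /i/ ([-back]) → [y]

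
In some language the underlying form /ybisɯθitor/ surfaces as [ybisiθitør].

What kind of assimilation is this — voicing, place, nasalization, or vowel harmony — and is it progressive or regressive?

vowel harmony, progressive

/ɯ/→[i] /o/→[ø].
Vowels agree with the first vowel, so the harmony is progressive.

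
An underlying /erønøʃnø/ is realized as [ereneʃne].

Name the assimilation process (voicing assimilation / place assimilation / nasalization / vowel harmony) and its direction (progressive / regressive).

/ø/→[e] /ø/→[e] /ø/→[e].
Vowels agree with the first vowel, so the harmony is progressive.

vowel harmony, progressive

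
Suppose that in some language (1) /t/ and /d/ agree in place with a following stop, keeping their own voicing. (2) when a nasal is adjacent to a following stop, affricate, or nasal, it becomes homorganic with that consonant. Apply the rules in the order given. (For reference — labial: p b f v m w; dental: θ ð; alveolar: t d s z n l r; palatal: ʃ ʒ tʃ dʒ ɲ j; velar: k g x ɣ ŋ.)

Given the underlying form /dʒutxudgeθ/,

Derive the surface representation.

[dʒutxuggeθ]

Rule 1: /d/ before /g/ (velar) → [g]
After rule 1: dʒutxuggeθ
Rule 2: no segment meets the rule's conditions; no change.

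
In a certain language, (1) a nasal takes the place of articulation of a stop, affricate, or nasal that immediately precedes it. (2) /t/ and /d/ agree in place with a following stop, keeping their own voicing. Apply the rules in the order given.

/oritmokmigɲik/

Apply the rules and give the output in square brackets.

[oritnokŋigŋik]

Rule 1: /m/ after /t/ (alveolar) → [n]
Rule 1: /m/ after /k/ (velar) → [ŋ]
Rule 1: /ɲ/ after /g/ (velar) → [ŋ]
After rule 1: oritnokŋigŋik
Rule 2: no segment meets the rule's conditions; no change.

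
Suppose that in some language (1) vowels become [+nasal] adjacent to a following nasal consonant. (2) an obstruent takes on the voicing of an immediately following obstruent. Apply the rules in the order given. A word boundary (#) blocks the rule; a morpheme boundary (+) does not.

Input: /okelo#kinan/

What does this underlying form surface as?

Rule 1: /i/ before nasal /n/ → [ĩ]
Rule 1: /a/ before nasal /n/ → [ã]
After rule 1: okelo#kĩnãn
Rule 2: no segment meets the rule's conditions; no change.

[okelo#kĩnãn]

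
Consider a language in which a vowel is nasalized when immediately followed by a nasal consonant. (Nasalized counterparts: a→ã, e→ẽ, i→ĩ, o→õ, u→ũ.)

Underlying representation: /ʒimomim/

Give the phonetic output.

/i/ before nasal /m/ → [ĩ]
/o/ before nasal /m/ → [õ]
/i/ before nasal /m/ → [ĩ]

[ʒĩmõmĩm]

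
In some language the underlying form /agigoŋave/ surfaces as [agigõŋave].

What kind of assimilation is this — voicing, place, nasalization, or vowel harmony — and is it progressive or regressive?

/o/→[õ].
Each target copies a feature from the following segment, so the direction is regressive.

nasalization, regressive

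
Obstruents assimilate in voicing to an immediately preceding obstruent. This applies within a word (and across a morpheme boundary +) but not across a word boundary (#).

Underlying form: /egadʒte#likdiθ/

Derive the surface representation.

[egadʒde#liktiθ]

/t/ after /dʒ/ (voiced) → [d]
/d/ after /k/ (voiceless) → [t]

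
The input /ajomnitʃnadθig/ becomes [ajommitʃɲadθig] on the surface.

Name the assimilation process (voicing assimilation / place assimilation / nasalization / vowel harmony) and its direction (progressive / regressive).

place assimilation, progressive

/n/→[m] /n/→[ɲ].
Each target copies a feature from the preceding segment, so the direction is progressive.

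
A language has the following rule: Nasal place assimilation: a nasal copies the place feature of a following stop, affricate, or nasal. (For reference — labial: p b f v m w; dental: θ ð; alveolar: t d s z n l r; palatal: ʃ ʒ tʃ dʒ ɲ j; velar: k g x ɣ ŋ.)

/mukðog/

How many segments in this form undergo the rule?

0

No segment meets the rule's conditions.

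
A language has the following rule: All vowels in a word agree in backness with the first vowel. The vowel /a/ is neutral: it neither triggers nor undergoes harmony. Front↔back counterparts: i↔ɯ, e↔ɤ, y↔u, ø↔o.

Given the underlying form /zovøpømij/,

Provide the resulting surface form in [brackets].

/ø/ harmonizes with /o/ ([+back]) → [o]
/ø/ harmonizes with /o/ ([+back]) → [o]
/i/ harmonizes with /o/ ([+back]) → [ɯ]

[zovopomɯj]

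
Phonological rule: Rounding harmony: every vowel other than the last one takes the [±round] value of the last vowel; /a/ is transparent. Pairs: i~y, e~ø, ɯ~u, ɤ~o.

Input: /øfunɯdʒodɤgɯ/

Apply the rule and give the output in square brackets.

[efɯnɯdʒɤdɤgɯ]

/ø/ harmonizes with /ɯ/ ([-round]) → [e]
/u/ harmonizes with /ɯ/ ([-round]) → [ɯ]
/o/ harmonizes with /ɯ/ ([-round]) → [ɤ]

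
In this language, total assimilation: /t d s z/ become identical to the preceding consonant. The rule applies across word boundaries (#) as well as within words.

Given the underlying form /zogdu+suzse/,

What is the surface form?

[zoggu+suzze]

/d/ after /g/ → [g] (total assimilation)
/s/ after /z/ → [z] (total assimilation)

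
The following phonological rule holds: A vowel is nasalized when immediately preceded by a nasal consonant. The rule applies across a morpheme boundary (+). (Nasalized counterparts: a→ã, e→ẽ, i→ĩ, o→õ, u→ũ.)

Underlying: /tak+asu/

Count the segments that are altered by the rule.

0

No segment meets the rule's conditions.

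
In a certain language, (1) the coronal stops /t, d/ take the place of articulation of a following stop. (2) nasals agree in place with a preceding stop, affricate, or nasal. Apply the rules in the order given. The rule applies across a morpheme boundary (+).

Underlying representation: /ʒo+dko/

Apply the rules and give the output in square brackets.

Rule 1: /d/ before /k/ (velar) → [g]
After rule 1: ʒo+gko
Rule 2: no segment meets the rule's conditions; no change.

[ʒo+gko]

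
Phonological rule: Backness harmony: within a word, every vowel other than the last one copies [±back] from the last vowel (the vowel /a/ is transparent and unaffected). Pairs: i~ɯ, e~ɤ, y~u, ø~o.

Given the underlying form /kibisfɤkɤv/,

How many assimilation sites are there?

2

/i/ harmonizes with /ɤ/ ([+back]) → [ɯ]
/i/ harmonizes with /ɤ/ ([+back]) → [ɯ]
2 segments change.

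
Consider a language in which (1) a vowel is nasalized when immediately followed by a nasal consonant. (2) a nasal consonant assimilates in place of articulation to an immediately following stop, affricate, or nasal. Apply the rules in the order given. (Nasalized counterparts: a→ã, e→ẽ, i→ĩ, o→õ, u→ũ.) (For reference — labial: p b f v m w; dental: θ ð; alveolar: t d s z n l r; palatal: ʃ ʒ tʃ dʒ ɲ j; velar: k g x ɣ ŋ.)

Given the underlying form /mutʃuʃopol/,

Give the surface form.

Rule 1: no segment meets the rule's conditions; no change.
After rule 1: mutʃuʃopol
Rule 2: no segment meets the rule's conditions; no change.

[mutʃuʃopol]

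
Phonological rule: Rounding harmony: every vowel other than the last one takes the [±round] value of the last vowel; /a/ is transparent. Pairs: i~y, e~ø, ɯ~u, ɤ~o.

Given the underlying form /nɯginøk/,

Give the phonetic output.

[nugynøk]

/ɯ/ harmonizes with /ø/ ([+round]) → [u]
/i/ harmonizes with /ø/ ([+round]) → [y]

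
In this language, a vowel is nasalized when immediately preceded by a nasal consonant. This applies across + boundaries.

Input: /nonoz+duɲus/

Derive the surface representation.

/o/ after nasal /n/ → [õ]
/o/ after nasal /n/ → [õ]
/u/ after nasal /ɲ/ → [ũ]

[nõnõz+duɲũs]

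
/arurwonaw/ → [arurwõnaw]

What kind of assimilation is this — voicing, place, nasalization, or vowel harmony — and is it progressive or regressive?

nasalization, regressive

/o/→[õ].
Each target copies a feature from the following segment, so the direction is regressive.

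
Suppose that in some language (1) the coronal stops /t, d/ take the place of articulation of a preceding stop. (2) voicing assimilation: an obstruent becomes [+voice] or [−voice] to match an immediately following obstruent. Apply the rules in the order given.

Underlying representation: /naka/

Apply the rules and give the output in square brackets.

[naka]

Rule 1: no segment meets the rule's conditions; no change.
After rule 1: naka
Rule 2: no segment meets the rule's conditions; no change.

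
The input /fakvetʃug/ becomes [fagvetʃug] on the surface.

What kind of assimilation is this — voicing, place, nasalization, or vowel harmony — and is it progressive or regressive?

/k/→[g].
Each target copies a feature from the following segment, so the direction is regressive.

voicing assimilation, regressive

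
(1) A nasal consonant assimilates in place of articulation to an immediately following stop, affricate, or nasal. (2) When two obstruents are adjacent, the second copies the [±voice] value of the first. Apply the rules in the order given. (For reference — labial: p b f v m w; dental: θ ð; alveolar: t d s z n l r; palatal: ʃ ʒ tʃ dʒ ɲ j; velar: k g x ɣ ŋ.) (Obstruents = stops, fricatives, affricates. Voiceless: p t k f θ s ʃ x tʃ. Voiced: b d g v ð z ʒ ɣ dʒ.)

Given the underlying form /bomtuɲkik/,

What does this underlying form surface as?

Rule 1: /m/ before /t/ (alveolar) → [n]
Rule 1: /ɲ/ before /k/ (velar) → [ŋ]
After rule 1: bontuŋkik
Rule 2: no segment meets the rule's conditions; no change.

[bontuŋkik]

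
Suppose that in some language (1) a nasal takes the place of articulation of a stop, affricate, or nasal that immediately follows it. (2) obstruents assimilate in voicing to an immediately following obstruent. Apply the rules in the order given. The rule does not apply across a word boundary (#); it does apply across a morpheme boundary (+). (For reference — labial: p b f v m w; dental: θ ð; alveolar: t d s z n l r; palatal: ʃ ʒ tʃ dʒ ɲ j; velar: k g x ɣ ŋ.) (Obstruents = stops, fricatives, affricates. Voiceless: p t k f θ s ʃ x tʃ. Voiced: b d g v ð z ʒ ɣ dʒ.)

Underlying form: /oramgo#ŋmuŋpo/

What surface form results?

Rule 1: /m/ before /g/ (velar) → [ŋ]
Rule 1: /ŋ/ before /m/ (labial) → [m]
Rule 1: /ŋ/ before /p/ (labial) → [m]
After rule 1: oraŋgo#mmumpo
Rule 2: no segment meets the rule's conditions; no change.

[oraŋgo#mmumpo]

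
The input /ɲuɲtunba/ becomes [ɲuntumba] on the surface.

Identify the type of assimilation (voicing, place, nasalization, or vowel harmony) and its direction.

/ɲ/→[n] /n/→[m].
Each target copies a feature from the following segment, so the direction is regressive.

place assimilation, regressive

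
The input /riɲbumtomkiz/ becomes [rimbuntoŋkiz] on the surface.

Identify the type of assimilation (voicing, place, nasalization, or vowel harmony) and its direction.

place assimilation, regressive

/ɲ/→[m] /m/→[n] /m/→[ŋ].
Each target copies a feature from the following segment, so the direction is regressive.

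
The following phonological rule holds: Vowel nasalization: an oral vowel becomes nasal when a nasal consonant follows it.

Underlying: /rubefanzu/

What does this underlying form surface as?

[rubefãnzu]

/a/ before nasal /n/ → [ã]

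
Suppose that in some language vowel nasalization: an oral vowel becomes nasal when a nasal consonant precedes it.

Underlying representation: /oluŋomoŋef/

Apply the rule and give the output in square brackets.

/o/ after nasal /ŋ/ → [õ]
/o/ after nasal /m/ → [õ]
/e/ after nasal /ŋ/ → [ẽ]

[oluŋõmõŋẽf]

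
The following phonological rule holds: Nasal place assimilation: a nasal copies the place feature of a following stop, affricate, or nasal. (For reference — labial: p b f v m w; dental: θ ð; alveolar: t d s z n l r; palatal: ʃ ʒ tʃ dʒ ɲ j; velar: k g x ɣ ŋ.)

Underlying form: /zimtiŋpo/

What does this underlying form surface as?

/m/ before /t/ (alveolar) → [n]
/ŋ/ before /p/ (labial) → [m]

[zintimpo]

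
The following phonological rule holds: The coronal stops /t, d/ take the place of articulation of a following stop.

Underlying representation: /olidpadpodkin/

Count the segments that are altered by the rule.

3

/d/ before /p/ (labial) → [b]
/d/ before /p/ (labial) → [b]
/d/ before /k/ (velar) → [g]
3 segments change.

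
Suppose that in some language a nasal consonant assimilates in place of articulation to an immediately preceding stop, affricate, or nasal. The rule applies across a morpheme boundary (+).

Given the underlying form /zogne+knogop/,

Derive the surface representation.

[zogŋe+kŋogop]

/n/ after /g/ (velar) → [ŋ]
/n/ after /k/ (velar) → [ŋ]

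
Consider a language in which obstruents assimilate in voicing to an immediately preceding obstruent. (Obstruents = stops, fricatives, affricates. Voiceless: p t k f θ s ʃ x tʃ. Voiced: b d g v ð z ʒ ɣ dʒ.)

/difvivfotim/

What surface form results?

[diffivvotim]

/v/ after /f/ (voiceless) → [f]
/f/ after /v/ (voiced) → [v]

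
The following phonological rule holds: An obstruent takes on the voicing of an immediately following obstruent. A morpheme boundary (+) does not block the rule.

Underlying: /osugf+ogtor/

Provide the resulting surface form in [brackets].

/g/ before /f/ (voiceless) → [k]
/g/ before /t/ (voiceless) → [k]

[osukf+oktor]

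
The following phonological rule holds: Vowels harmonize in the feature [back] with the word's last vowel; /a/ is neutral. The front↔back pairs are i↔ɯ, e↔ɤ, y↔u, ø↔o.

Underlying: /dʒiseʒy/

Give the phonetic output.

[dʒiseʒy]

no segment meets the rule's conditions; no change.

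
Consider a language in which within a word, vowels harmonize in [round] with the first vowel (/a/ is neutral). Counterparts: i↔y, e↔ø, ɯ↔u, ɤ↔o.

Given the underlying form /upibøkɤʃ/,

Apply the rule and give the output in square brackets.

/i/ harmonizes with /u/ ([+round]) → [y]
/ɤ/ harmonizes with /u/ ([+round]) → [o]

[upybøkoʃ]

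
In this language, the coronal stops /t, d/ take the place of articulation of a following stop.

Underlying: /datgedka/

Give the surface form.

[dakgegka]

/t/ before /g/ (velar) → [k]
/d/ before /k/ (velar) → [g]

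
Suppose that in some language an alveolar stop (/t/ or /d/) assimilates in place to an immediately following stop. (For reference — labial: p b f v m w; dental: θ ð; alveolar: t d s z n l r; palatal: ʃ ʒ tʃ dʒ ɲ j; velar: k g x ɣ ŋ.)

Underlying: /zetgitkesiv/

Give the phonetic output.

/t/ before /g/ (velar) → [k]
/t/ before /k/ (velar) → [k]

[zekgikkesiv]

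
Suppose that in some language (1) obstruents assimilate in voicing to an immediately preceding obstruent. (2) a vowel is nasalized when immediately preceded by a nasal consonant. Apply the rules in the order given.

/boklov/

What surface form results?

Rule 1: no segment meets the rule's conditions; no change.
After rule 1: boklov
Rule 2: no segment meets the rule's conditions; no change.

[boklov]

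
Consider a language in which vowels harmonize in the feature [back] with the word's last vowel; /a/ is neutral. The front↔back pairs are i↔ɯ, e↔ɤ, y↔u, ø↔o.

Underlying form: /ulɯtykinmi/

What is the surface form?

[ylitykinmi]

/u/ harmonizes with /i/ ([-back]) → [y]
/ɯ/ harmonizes with /i/ ([-back]) → [i]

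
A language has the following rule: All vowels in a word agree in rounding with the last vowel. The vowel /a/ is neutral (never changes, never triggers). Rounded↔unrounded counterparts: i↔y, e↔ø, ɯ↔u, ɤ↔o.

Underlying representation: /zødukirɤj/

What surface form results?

/ø/ harmonizes with /ɤ/ ([-round]) → [e]
/u/ harmonizes with /ɤ/ ([-round]) → [ɯ]

[zedɯkirɤj]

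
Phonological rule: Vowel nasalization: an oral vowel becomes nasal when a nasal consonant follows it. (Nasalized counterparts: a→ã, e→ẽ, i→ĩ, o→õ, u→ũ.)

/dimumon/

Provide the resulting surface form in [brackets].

[dĩmũmõn]

/i/ before nasal /m/ → [ĩ]
/u/ before nasal /m/ → [ũ]
/o/ before nasal /n/ → [õ]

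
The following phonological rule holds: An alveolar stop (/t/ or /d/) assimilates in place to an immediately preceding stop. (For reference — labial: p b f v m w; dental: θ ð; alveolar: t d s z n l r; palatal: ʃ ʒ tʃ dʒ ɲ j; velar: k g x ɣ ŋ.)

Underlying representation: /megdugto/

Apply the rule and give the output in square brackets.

[meggugko]

/d/ after /g/ (velar) → [g]
/t/ after /g/ (velar) → [k]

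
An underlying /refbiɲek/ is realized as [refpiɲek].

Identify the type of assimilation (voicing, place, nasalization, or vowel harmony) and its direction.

voicing assimilation, progressive

/b/→[p].
Each target copies a feature from the preceding segment, so the direction is progressive.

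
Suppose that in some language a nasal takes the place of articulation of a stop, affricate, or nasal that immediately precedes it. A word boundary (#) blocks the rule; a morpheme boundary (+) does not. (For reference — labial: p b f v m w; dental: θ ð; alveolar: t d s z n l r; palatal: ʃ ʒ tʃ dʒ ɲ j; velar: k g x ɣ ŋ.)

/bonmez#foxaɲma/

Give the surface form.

/m/ after /n/ (alveolar) → [n]
/m/ after /ɲ/ (palatal) → [ɲ]

[bonnez#foxaɲɲa]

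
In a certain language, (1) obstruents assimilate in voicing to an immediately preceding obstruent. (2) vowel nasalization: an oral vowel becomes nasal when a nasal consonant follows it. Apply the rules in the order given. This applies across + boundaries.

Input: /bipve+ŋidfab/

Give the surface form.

Rule 1: /v/ after /p/ (voiceless) → [f]
Rule 1: /f/ after /d/ (voiced) → [v]
After rule 1: bipfe+ŋidvab
Rule 2: /e/ before nasal /ŋ/ → [ẽ]

[bipfẽ+ŋidvab]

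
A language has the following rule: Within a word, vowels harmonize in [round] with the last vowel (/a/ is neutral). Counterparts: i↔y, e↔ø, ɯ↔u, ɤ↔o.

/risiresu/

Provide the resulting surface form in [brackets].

[rysyrøsu]

/i/ harmonizes with /u/ ([+round]) → [y]
/i/ harmonizes with /u/ ([+round]) → [y]
/e/ harmonizes with /u/ ([+round]) → [ø]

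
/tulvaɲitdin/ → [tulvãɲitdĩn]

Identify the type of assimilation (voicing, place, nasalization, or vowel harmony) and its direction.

/a/→[ã] /i/→[ĩ].
Each target copies a feature from the following segment, so the direction is regressive.

nasalization, regressive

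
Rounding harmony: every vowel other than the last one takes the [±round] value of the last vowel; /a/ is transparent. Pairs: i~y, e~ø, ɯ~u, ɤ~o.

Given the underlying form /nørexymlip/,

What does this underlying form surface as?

/ø/ harmonizes with /i/ ([-round]) → [e]
/y/ harmonizes with /i/ ([-round]) → [i]

[nereximlip]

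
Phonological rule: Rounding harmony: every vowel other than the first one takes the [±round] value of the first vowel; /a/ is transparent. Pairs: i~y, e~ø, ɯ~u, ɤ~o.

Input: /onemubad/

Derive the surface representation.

[onømubad]

/e/ harmonizes with /o/ ([+round]) → [ø]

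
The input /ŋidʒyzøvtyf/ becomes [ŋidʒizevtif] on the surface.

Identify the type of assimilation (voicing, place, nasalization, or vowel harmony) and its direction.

/y/→[i] /ø/→[e] /y/→[i].
Vowels agree with the first vowel, so the harmony is progressive.

vowel harmony, progressive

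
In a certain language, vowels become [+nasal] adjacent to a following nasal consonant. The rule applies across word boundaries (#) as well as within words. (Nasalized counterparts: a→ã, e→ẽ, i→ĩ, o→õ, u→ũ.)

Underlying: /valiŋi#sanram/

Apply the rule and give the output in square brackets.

/i/ before nasal /ŋ/ → [ĩ]
/a/ before nasal /n/ → [ã]
/a/ before nasal /m/ → [ã]

[valĩŋi#sãnrãm]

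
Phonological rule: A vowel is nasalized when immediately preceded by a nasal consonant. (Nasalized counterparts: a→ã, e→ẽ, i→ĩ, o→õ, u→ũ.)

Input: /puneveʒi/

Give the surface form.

/e/ after nasal /n/ → [ẽ]

[punẽveʒi]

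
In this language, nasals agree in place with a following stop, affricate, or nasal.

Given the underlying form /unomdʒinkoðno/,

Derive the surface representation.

/m/ before /dʒ/ (palatal) → [ɲ]
/n/ before /k/ (velar) → [ŋ]

[unoɲdʒiŋkoðno]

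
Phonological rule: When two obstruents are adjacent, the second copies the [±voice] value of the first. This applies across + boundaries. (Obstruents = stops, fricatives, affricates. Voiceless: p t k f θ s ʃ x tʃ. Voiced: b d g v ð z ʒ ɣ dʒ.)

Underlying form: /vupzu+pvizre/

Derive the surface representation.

/z/ after /p/ (voiceless) → [s]
/v/ after /p/ (voiceless) → [f]

[vupsu+pfizre]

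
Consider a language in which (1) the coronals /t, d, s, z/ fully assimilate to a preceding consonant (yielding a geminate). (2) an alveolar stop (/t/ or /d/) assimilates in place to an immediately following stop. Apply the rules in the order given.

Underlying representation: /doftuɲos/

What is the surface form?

[doffuɲos]

Rule 1: /t/ after /f/ → [f] (total assimilation)
After rule 1: doffuɲos
Rule 2: no segment meets the rule's conditions; no change.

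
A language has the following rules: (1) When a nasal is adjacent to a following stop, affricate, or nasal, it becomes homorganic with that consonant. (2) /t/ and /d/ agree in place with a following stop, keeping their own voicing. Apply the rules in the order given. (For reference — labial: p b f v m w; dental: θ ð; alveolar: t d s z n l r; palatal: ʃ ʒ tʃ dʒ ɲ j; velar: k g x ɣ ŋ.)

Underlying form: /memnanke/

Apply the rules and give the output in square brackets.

[mennaŋke]

Rule 1: /m/ before /n/ (alveolar) → [n]
Rule 1: /n/ before /k/ (velar) → [ŋ]
After rule 1: mennaŋke
Rule 2: no segment meets the rule's conditions; no change.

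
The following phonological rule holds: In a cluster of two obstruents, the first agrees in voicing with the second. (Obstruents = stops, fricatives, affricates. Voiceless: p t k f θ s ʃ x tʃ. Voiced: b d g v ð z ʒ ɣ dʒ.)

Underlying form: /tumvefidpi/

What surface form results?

/d/ before /p/ (voiceless) → [t]

[tumvefitpi]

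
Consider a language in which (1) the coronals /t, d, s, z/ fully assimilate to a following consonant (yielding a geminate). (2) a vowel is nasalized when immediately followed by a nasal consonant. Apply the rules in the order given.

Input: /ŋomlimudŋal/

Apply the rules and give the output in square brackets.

Rule 1: /d/ before /ŋ/ → [ŋ] (total assimilation)
After rule 1: ŋomlimuŋŋal
Rule 2: /o/ before nasal /m/ → [õ]
Rule 2: /i/ before nasal /m/ → [ĩ]
Rule 2: /u/ before nasal /ŋ/ → [ũ]

[ŋõmlĩmũŋŋal]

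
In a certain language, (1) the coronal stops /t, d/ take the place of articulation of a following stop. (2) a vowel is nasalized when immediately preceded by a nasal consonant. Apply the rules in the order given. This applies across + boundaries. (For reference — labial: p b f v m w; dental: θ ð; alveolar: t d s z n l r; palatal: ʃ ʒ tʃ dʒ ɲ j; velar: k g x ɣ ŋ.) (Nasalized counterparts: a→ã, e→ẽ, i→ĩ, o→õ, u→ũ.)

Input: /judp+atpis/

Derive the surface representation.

[jubp+appis]

Rule 1: /d/ before /p/ (labial) → [b]
Rule 1: /t/ before /p/ (labial) → [p]
After rule 1: jubp+appis
Rule 2: no segment meets the rule's conditions; no change.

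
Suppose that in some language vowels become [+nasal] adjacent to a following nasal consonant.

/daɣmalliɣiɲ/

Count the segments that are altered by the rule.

1

/i/ before nasal /ɲ/ → [ĩ]
1 segment changes.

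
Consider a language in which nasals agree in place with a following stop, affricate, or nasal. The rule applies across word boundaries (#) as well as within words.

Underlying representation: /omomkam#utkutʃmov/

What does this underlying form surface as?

[omoŋkam#utkutʃmov]

/m/ before /k/ (velar) → [ŋ]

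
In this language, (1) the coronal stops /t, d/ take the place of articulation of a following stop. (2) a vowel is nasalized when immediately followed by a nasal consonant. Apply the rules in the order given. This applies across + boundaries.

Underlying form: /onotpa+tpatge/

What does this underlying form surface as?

Rule 1: /t/ before /p/ (labial) → [p]
Rule 1: /t/ before /p/ (labial) → [p]
Rule 1: /t/ before /g/ (velar) → [k]
After rule 1: onoppa+ppakge
Rule 2: /o/ before nasal /n/ → [õ]

[õnoppa+ppakge]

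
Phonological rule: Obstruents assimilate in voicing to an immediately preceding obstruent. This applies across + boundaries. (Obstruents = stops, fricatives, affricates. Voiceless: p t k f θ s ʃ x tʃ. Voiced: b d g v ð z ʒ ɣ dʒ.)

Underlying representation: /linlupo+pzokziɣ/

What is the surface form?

/z/ after /p/ (voiceless) → [s]
/z/ after /k/ (voiceless) → [s]

[linlupo+psoksiɣ]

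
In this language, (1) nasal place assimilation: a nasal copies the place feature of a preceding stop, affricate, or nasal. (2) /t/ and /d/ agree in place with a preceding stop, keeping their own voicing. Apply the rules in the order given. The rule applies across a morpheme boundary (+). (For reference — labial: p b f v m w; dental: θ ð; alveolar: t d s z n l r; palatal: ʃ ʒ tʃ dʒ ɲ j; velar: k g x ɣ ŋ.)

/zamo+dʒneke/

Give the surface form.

[zamo+dʒɲeke]

Rule 1: /n/ after /dʒ/ (palatal) → [ɲ]
After rule 1: zamo+dʒɲeke
Rule 2: no segment meets the rule's conditions; no change.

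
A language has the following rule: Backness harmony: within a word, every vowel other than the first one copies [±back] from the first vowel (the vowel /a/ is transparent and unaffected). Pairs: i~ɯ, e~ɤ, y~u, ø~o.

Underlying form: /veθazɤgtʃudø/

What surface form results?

[veθazegtʃydø]

/ɤ/ harmonizes with /e/ ([-back]) → [e]
/u/ harmonizes with /e/ ([-back]) → [y]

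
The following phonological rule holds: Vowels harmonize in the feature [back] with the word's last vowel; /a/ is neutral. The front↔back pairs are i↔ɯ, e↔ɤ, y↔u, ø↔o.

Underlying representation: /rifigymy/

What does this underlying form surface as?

no segment meets the rule's conditions; no change.

[rifigymy]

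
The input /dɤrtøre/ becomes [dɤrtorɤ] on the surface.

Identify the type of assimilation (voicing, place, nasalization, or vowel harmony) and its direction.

/ø/→[o] /e/→[ɤ].
Vowels agree with the first vowel, so the harmony is progressive.

vowel harmony, progressive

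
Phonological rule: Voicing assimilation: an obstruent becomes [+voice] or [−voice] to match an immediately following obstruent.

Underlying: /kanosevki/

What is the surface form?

/v/ before /k/ (voiceless) → [f]

[kanosefki]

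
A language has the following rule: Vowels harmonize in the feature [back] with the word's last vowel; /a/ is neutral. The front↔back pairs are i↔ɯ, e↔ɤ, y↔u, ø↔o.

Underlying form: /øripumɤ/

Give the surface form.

/ø/ harmonizes with /ɤ/ ([+back]) → [o]
/i/ harmonizes with /ɤ/ ([+back]) → [ɯ]

[orɯpumɤ]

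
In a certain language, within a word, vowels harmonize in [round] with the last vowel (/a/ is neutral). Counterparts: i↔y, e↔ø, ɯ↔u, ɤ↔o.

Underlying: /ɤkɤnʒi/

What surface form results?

[ɤkɤnʒi]

no segment meets the rule's conditions; no change.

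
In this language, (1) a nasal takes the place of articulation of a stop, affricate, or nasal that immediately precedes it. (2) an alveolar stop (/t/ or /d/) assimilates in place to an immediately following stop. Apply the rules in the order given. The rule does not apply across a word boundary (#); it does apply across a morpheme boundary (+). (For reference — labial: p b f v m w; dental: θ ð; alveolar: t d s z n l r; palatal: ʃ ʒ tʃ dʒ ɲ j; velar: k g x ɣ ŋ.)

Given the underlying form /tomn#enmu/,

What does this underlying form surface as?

Rule 1: /n/ after /m/ (labial) → [m]
Rule 1: /m/ after /n/ (alveolar) → [n]
After rule 1: tomm#ennu
Rule 2: no segment meets the rule's conditions; no change.

[tomm#ennu]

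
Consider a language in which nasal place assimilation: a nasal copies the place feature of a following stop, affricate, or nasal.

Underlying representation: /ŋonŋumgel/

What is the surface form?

/n/ before /ŋ/ (velar) → [ŋ]
/m/ before /g/ (velar) → [ŋ]

[ŋoŋŋuŋgel]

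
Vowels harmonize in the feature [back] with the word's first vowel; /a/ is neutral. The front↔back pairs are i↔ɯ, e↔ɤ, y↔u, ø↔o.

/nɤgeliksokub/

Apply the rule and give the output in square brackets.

/e/ harmonizes with /ɤ/ ([+back]) → [ɤ]
/i/ harmonizes with /ɤ/ ([+back]) → [ɯ]

[nɤgɤlɯksokub]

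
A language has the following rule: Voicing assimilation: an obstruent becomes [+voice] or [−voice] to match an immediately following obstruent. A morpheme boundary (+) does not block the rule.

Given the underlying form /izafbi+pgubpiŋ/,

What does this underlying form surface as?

/f/ before /b/ (voiced) → [v]
/p/ before /g/ (voiced) → [b]
/b/ before /p/ (voiceless) → [p]

[izavbi+bguppiŋ]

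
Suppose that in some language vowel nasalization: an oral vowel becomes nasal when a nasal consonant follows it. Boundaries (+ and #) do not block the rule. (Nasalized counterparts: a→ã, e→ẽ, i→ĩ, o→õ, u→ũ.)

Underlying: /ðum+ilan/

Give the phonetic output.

/u/ before nasal /m/ → [ũ]
/a/ before nasal /n/ → [ã]

[ðũm+ilãn]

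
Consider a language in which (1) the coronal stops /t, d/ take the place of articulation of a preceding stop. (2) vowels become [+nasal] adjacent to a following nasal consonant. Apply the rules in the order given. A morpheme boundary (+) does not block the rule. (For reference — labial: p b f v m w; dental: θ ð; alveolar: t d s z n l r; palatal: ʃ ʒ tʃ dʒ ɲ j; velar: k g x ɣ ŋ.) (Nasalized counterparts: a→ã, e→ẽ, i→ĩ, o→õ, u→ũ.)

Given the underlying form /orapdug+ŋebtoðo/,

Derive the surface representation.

Rule 1: /d/ after /p/ (labial) → [b]
Rule 1: /t/ after /b/ (labial) → [p]
After rule 1: orapbug+ŋebpoðo
Rule 2: no segment meets the rule's conditions; no change.

[orapbug+ŋebpoðo]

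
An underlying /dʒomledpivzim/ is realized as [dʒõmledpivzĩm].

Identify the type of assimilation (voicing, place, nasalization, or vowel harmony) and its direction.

/o/→[õ] /i/→[ĩ].
Each target copies a feature from the following segment, so the direction is regressive.

nasalization, regressive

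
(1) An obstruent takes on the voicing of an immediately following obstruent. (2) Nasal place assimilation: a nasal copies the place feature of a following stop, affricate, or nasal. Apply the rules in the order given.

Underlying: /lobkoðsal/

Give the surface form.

Rule 1: /b/ before /k/ (voiceless) → [p]
Rule 1: /ð/ before /s/ (voiceless) → [θ]
After rule 1: lopkoθsal
Rule 2: no segment meets the rule's conditions; no change.

[lopkoθsal]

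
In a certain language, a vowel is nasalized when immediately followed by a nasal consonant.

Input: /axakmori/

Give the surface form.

no segment meets the rule's conditions; no change.

[axakmori]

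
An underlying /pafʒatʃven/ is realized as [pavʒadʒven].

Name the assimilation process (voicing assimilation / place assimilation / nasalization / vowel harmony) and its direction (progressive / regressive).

/f/→[v] /tʃ/→[dʒ].
Each target copies a feature from the following segment, so the direction is regressive.

voicing assimilation, regressive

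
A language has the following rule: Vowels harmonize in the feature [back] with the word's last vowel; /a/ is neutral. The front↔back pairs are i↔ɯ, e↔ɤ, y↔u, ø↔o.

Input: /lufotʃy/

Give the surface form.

[lyføtʃy]

/u/ harmonizes with /y/ ([-back]) → [y]
/o/ harmonizes with /y/ ([-back]) → [ø]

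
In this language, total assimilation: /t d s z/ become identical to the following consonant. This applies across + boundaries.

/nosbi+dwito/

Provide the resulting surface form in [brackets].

/s/ before /b/ → [b] (total assimilation)
/d/ before /w/ → [w] (total assimilation)

[nobbi+wwito]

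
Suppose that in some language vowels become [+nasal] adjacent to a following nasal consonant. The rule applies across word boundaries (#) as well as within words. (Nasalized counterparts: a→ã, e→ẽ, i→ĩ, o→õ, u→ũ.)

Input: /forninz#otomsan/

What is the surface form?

[fornĩnz#otõmsãn]

/i/ before nasal /n/ → [ĩ]
/o/ before nasal /m/ → [õ]
/a/ before nasal /n/ → [ã]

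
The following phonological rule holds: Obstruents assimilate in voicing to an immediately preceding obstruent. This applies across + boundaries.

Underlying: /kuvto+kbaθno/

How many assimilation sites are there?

/t/ after /v/ (voiced) → [d]
/b/ after /k/ (voiceless) → [p]
2 segments change.

2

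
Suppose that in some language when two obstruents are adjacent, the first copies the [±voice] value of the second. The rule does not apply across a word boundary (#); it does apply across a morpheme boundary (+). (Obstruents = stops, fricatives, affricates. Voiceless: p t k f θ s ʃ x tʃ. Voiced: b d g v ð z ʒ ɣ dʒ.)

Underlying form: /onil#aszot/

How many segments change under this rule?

1

/s/ before /z/ (voiced) → [z]
1 segment changes.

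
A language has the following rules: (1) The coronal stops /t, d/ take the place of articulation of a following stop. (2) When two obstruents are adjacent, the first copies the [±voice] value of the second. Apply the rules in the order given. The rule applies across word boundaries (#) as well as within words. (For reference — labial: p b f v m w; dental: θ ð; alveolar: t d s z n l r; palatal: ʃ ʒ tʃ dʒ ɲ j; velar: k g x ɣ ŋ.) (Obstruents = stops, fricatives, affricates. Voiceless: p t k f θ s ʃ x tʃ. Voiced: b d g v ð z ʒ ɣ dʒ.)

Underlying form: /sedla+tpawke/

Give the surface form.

Rule 1: /t/ before /p/ (labial) → [p]
After rule 1: sedla+ppawke
Rule 2: no segment meets the rule's conditions; no change.

[sedla+ppawke]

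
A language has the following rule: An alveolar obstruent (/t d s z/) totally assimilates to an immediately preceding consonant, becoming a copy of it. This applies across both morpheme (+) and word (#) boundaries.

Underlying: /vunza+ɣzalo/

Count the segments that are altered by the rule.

/z/ after /n/ → [n] (total assimilation)
/z/ after /ɣ/ → [ɣ] (total assimilation)
2 segments change.

2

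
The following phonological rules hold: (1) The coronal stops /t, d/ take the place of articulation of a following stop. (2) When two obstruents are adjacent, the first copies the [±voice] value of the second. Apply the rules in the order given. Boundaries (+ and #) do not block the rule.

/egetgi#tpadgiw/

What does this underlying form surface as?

[egeggi#ppaggiw]

Rule 1: /t/ before /g/ (velar) → [k]
Rule 1: /t/ before /p/ (labial) → [p]
Rule 1: /d/ before /g/ (velar) → [g]
After rule 1: egekgi#ppaggiw
Rule 2: /k/ before /g/ (voiced) → [g]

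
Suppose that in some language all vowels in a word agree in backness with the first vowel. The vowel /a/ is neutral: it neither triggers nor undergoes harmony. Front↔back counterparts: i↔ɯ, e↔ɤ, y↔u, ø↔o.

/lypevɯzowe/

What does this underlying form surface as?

[lypevizøwe]

/ɯ/ harmonizes with /y/ ([-back]) → [i]
/o/ harmonizes with /y/ ([-back]) → [ø]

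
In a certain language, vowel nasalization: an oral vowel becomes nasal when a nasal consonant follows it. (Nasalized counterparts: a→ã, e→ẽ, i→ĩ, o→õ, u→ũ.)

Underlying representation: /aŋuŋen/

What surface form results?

[ãŋũŋẽn]

/a/ before nasal /ŋ/ → [ã]
/u/ before nasal /ŋ/ → [ũ]
/e/ before nasal /n/ → [ẽ]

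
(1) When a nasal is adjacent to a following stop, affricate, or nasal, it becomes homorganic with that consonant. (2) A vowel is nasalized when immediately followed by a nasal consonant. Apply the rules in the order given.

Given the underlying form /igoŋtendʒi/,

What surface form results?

[igõntẽɲdʒi]

Rule 1: /ŋ/ before /t/ (alveolar) → [n]
Rule 1: /n/ before /dʒ/ (palatal) → [ɲ]
After rule 1: igonteɲdʒi
Rule 2: /o/ before nasal /n/ → [õ]
Rule 2: /e/ before nasal /ɲ/ → [ẽ]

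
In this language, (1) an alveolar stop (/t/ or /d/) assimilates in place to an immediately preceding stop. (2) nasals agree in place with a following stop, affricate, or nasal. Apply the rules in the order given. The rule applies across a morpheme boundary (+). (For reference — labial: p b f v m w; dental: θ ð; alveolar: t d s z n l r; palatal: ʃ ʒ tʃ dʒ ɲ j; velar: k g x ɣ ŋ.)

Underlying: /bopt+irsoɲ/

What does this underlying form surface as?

[bopp+irsoɲ]

Rule 1: /t/ after /p/ (labial) → [p]
After rule 1: bopp+irsoɲ
Rule 2: no segment meets the rule's conditions; no change.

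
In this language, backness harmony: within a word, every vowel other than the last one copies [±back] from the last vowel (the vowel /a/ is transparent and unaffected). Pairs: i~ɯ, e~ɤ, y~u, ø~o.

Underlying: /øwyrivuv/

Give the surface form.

/ø/ harmonizes with /u/ ([+back]) → [o]
/y/ harmonizes with /u/ ([+back]) → [u]
/i/ harmonizes with /u/ ([+back]) → [ɯ]

[owurɯvuv]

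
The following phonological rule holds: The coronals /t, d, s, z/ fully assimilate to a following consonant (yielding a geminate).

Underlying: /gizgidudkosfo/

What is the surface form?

[giggidukkoffo]

/z/ before /g/ → [g] (total assimilation)
/d/ before /k/ → [k] (total assimilation)
/s/ before /f/ → [f] (total assimilation)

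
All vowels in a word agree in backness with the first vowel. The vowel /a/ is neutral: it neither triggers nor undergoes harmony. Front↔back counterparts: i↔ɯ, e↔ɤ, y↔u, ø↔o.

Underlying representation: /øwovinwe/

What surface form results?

[øwøvinwe]

/o/ harmonizes with /ø/ ([-back]) → [ø]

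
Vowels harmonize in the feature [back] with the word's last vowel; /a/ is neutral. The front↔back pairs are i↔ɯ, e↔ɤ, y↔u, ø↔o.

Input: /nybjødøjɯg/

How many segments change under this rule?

/y/ harmonizes with /ɯ/ ([+back]) → [u]
/ø/ harmonizes with /ɯ/ ([+back]) → [o]
/ø/ harmonizes with /ɯ/ ([+back]) → [o]
3 segments change.

3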